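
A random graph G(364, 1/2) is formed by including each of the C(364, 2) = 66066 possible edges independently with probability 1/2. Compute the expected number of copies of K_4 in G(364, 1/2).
E[# K_4] = C(364, 4) · (1/2)^C(4, 2) = 719469751 / 2^6 = 11241714.859375

For each 4-subset S of vertices (there are C(364, 4) = 719469751 such S), let X_S = 1 if S induces a K_4 (all C(4, 2) = 6 edges present). Then P(X_S = 1) = (1/2)^6 = 1/64. By linearity of expectation, E[# K_4] = C(364, 4) · (1/2)^6 = 719469751 / 64 = 11241714.859375.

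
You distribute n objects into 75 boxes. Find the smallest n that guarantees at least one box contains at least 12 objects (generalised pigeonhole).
n = (12 − 1)·75 + 1 = 826

By the generalised pigeonhole principle, to guarantee some box contains ≥ r objects we need more than (r − 1) · k objects total. Threshold: n = (r − 1) · k + 1. With r = 12 and k = 75: n = 11 · 75 + 1 = 825 + 1 = 826. For n = 825 = 11 · 75, we can put exactly 11 objects in every box, avoiding 12 in any single one — so 826 is tight.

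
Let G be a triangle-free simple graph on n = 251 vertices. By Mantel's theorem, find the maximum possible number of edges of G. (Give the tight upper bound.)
ex(251, K_3) = ⌊251^2/4⌋ = 15750

Mantel (1907): a triangle-free graph on n vertices has at most ⌊n^2/4⌋ edges, with equality for the complete bipartite graph K_{⌊n/2⌋, ⌈n/2⌉}. For n = 251: ⌊251^2/4⌋ = ⌊63001/4⌋ = 15750. The extremal graph is K_{125, 126}, which has 125·126 = 15750 edges.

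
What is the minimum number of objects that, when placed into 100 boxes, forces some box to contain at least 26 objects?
n = (26 − 1)·100 + 1 = 2501

By the generalised pigeonhole principle, to guarantee some box contains ≥ r objects we need more than (r − 1) · k objects total. Threshold: n = (r − 1) · k + 1. With r = 26 and k = 100: n = 25 · 100 + 1 = 2500 + 1 = 2501. For n = 2500 = 25 · 100, we can put exactly 25 objects in every box, avoiding 26 in any single one — so 2501 is tight.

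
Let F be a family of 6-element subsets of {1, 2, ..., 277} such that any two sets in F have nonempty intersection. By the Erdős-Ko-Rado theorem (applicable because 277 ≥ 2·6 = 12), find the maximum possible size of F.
max |F| = C(276, 5) = 12868936080

Erdős-Ko-Rado (1961): when n ≥ 2k, max |F| = C(n−1, k−1). The bound is attained by the star {A : i ∈ A} for any fixed i ∈ [n]. Here C(277−1, 6−1) = C(276, 5) = 12868936080.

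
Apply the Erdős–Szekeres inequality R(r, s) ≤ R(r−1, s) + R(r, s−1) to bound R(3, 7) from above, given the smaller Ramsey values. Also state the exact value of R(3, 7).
R(3, 7) ≤ R(2, 7) + R(3, 6) = 7 + 18 = 25; exact value R(3, 7) = 23.

The Erdős–Szekeres recurrence R(r, s) ≤ R(r−1, s) + R(r, s−1) applied to (r, s) = (3, 7) gives
  R(3, 7) ≤ R(2, 7) + R(3, 6) = 7 + 18 = 25.
(Recall R(2, k) = k and R is symmetric.) The recurrence is not tight here (it gives 25, but the exact value is R(3, 7) = 23); the tight upper bound requires a sharper argument than the simple recurrence, combined with a lower-bound construction on K_{22}.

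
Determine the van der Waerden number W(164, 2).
W(164, 2) = 164 + 1 = 165

A 2-term AP is any pair of integers, so a monochromatic 2-AP exists iff some colour is used at least twice. With 164 colours, the colouring i ↦ i on {1, ..., 164} uses each colour once, avoiding any monochromatic pair, so W(164, 2) > 164. For {1, ..., 165}, pigeonhole forces two integers of the same colour, which form a monochromatic 2-AP. Hence W(164, 2) = 165.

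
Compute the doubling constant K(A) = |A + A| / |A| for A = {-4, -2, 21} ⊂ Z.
K = |A + A| / |A| = 6/3 = 2

Enumerate A + A = {a + b : a, b ∈ A}. With |A| = 3, there are |A|^2 = 9 ordered sum pairs; collecting distinct values, A + A = {-8, -6, -4, 17, 19, 42}, so |A + A| = 6. Thus K = 6/3 = 2. For comparison, the minimum possible |A + A| over all 3-element sets is 2·3 − 1 = 5 (so min K = 5/3), attained only by arithmetic progressions.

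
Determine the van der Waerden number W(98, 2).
W(98, 2) = 98 + 1 = 99

A 2-term AP is any pair of integers, so a monochromatic 2-AP exists iff some colour is used at least twice. With 98 colours, the colouring i ↦ i on {1, ..., 98} uses each colour once, avoiding any monochromatic pair, so W(98, 2) > 98. For {1, ..., 99}, pigeonhole forces two integers of the same colour, which form a monochromatic 2-AP. Hence W(98, 2) = 99.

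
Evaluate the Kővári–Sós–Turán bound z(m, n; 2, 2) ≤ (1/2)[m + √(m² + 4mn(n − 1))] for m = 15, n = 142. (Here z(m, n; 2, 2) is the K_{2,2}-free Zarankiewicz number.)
z(15, 142; 2, 2) ≤ (1/2)[15 + √(15² + 4·15·142·141)] = (1/2)[15 + √1201545] = 555.575

Kővári–Sós–Turán: let r_1, ..., r_15 be the row sums and z = Σ r_i the total number of 1s. Each pair of columns can share at most one row with both entries 1 (else a 2×2 all-ones block appears), so Σ_i C(r_i, 2) ≤ C(142, 2) = 10011. By convexity Σ_i C(r_i, 2) ≥ 15·C(z/15, 2) = z(z − 15)/(2·15), giving z² − 15z − 15·142·141 ≤ 0 and hence z ≤ (1/2)[15 + √(225 + 4·300330)] = (1/2)[15 + √1201545] ≈ (1/2)(15 + 1096.1501) = 555.575.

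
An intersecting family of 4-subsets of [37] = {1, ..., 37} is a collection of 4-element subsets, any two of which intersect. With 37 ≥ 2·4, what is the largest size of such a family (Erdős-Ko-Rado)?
max |F| = C(36, 3) = 7140

Erdős-Ko-Rado (1961): when n ≥ 2k, max |F| = C(n−1, k−1). The bound is attained by the star {A : i ∈ A} for any fixed i ∈ [n]. Here C(37−1, 4−1) = C(36, 3) = 7140.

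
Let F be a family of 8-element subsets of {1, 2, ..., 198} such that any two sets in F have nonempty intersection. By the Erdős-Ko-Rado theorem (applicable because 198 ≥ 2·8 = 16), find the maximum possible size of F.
max |F| = C(197, 7) = 2051256675104

The Erdős-Ko-Rado theorem states: for n ≥ 2k, an intersecting family of k-subsets of an n-element set has size at most C(n − 1, k − 1), with equality for 'star' families {A ⊆ [n] : |A| = k, i ∈ A} (fix an element i). For n = 198, k = 8: C(197, 7) = 2051256675104.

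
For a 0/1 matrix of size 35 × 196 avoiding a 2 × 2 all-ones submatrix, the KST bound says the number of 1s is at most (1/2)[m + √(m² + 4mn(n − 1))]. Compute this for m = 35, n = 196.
z(35, 196; 2, 2) ≤ (1/2)[35 + √(35² + 4·35·196·195)] = (1/2)[35 + √5352025] = 1174.2222

Kővári–Sós–Turán: let r_1, ..., r_35 be the row sums and z = Σ r_i the total number of 1s. Each pair of columns can share at most one row with both entries 1 (else a 2×2 all-ones block appears), so Σ_i C(r_i, 2) ≤ C(196, 2) = 19110. By convexity Σ_i C(r_i, 2) ≥ 35·C(z/35, 2) = z(z − 35)/(2·35), giving z² − 35z − 35·196·195 ≤ 0 and hence z ≤ (1/2)[35 + √(1225 + 4·1337700)] = (1/2)[35 + √5352025] ≈ (1/2)(35 + 2313.4444) = 1174.2222.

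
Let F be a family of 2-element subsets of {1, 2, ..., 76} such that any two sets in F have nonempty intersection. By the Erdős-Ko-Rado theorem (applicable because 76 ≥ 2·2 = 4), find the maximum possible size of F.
max |F| = C(75, 1) = 75

Erdős-Ko-Rado (1961): when n ≥ 2k, max |F| = C(n−1, k−1). The bound is attained by the star {A : i ∈ A} for any fixed i ∈ [n]. Here C(76−1, 2−1) = C(75, 1) = 75.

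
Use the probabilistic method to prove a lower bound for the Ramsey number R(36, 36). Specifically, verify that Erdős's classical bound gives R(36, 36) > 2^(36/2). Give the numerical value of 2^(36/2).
2^(36/2) = 262144; so R(36, 36) > 262144

Colour each edge of K_n uniformly at random with red/blue. The expected number of monochromatic K_36 is C(n, 36) · 2 · 2^(−C(36,2)). If C(n, 36) · 2^(1 − C(36,2)) < 1, then with positive probability no monochromatic K_36 exists, so R(36, 36) > n. The standard estimate C(n, 36) ≤ n^36/36! shows this inequality holds whenever n ≤ 2^(36/2) (since 36! · 2^(C(36,2) − 1) > 2^(36^2/2) ≥ n^36). Hence R(36, 36) > 2^(36/2) = 262144.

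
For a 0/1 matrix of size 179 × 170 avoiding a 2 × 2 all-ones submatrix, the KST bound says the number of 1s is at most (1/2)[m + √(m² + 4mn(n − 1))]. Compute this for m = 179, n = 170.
z(179, 170; 2, 2) ≤ (1/2)[179 + √(179² + 4·179·170·169)] = (1/2)[179 + √20602721] = 2359.011

Kővári–Sós–Turán: let r_1, ..., r_179 be the row sums and z = Σ r_i the total number of 1s. Each pair of columns can share at most one row with both entries 1 (else a 2×2 all-ones block appears), so Σ_i C(r_i, 2) ≤ C(170, 2) = 14365. By convexity Σ_i C(r_i, 2) ≥ 179·C(z/179, 2) = z(z − 179)/(2·179), giving z² − 179z − 179·170·169 ≤ 0 and hence z ≤ (1/2)[179 + √(32041 + 4·5142670)] = (1/2)[179 + √20602721] ≈ (1/2)(179 + 4539.022) = 2359.011.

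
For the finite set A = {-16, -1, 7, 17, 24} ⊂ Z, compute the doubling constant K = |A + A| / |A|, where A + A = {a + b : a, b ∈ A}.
K = |A + A| / |A| = 15/5 = 3

Enumerate A + A = {a + b : a, b ∈ A}. With |A| = 5, there are |A|^2 = 25 ordered sum pairs; collecting distinct values, A + A = {-32, -17, -9, -2, 1, 6, 8, 14, 16, 23, 24, 31, 34, 41, 48}, so |A + A| = 15. Thus K = 15/5 = 3. For comparison, the minimum possible |A + A| over all 5-element sets is 2·5 − 1 = 9 (so min K = 9/5), attained only by arithmetic progressions.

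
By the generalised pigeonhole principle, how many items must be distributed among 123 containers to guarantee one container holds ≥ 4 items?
n = (4 − 1)·123 + 1 = 370

By the generalised pigeonhole principle, to guarantee some box contains ≥ r objects we need more than (r − 1) · k objects total. Threshold: n = (r − 1) · k + 1. With r = 4 and k = 123: n = 3 · 123 + 1 = 369 + 1 = 370. For n = 369 = 3 · 123, we can put exactly 3 objects in every box, avoiding 4 in any single one — so 370 is tight.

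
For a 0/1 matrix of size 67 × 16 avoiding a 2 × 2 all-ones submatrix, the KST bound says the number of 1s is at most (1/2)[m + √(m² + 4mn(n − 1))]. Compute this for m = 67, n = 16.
z(67, 16; 2, 2) ≤ (1/2)[67 + √(67² + 4·67·16·15)] = (1/2)[67 + √68809] = 164.6573

Kővári–Sós–Turán: let r_1, ..., r_67 be the row sums and z = Σ r_i the total number of 1s. Each pair of columns can share at most one row with both entries 1 (else a 2×2 all-ones block appears), so Σ_i C(r_i, 2) ≤ C(16, 2) = 120. By convexity Σ_i C(r_i, 2) ≥ 67·C(z/67, 2) = z(z − 67)/(2·67), giving z² − 67z − 67·16·15 ≤ 0 and hence z ≤ (1/2)[67 + √(4489 + 4·16080)] = (1/2)[67 + √68809] ≈ (1/2)(67 + 262.3147) = 164.6573.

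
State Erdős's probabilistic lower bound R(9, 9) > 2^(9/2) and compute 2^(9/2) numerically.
2^(9/2) = 22.6274; so R(9, 9) > 22.6274

Colour each edge of K_n uniformly at random with red/blue. The expected number of monochromatic K_9 is C(n, 9) · 2 · 2^(−C(9,2)). If C(n, 9) · 2^(1 − C(9,2)) < 1, then with positive probability no monochromatic K_9 exists, so R(9, 9) > n. The standard estimate C(n, 9) ≤ n^9/9! shows this inequality holds whenever n ≤ 2^(9/2) (since 9! · 2^(C(9,2) − 1) > 2^(9^2/2) ≥ n^9). Hence R(9, 9) > 2^(9/2) = 22.6274.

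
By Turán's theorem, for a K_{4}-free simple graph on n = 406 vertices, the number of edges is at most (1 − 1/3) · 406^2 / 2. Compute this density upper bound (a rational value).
Turán density bound = (2/3) · 406^2/2 = 164836/3 ≈ 54945.3333

Turán's theorem: ex(n, K_{r+1}) is achieved by the complete r-partite Turán graph T(n, r) with parts as balanced as possible, and is at most (1 − 1/r) · n^2/2. For r = 3, n = 406: the density bound is (2/3) · 164836/2 = 164836/3 ≈ 54945.3333. The integer-valued extremum is e(T(406, 3)) = 54945, which is strictly less than the density bound 164836/3 since 3 ∤ 406 (the parts of T(406, 3) cannot all be equal).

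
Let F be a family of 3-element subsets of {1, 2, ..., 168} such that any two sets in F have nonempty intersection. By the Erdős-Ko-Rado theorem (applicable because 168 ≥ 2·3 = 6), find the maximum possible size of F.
max |F| = C(167, 2) = 13861

Erdős-Ko-Rado (1961): when n ≥ 2k, max |F| = C(n−1, k−1). The bound is attained by the star {A : i ∈ A} for any fixed i ∈ [n]. Here C(168−1, 3−1) = C(167, 2) = 13861.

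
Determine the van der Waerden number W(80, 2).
W(80, 2) = 80 + 1 = 81

A 2-term AP is any pair of integers, so a monochromatic 2-AP exists iff some colour is used at least twice. With 80 colours, the colouring i ↦ i on {1, ..., 80} uses each colour once, avoiding any monochromatic pair, so W(80, 2) > 80. For {1, ..., 81}, pigeonhole forces two integers of the same colour, which form a monochromatic 2-AP. Hence W(80, 2) = 81.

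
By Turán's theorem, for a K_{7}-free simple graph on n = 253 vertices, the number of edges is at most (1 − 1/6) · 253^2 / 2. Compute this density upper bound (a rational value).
Turán density bound = (5/6) · 253^2/2 = 320045/12 ≈ 26670.4167

Turán's theorem: ex(n, K_{r+1}) is achieved by the complete r-partite Turán graph T(n, r) with parts as balanced as possible, and is at most (1 − 1/r) · n^2/2. For r = 6, n = 253: the density bound is (5/6) · 64009/2 = 320045/12 ≈ 26670.4167. The integer-valued extremum is e(T(253, 6)) = 26670, which is strictly less than the density bound 320045/12 since 6 ∤ 253 (the parts of T(253, 6) cannot all be equal).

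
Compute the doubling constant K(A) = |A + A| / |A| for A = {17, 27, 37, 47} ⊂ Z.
K = |A + A| / |A| = 7/4

Enumerate A + A = {a + b : a, b ∈ A}. With |A| = 4, there are |A|^2 = 16 ordered sum pairs; collecting distinct values, A + A = {34, 44, 54, 64, 74, 84, 94}, so |A + A| = 7. Thus K = 7/4. Here |A + A| = 2|A| − 1 = 7, the minimum possible — so K = 7/4 is minimal, which holds iff A is an arithmetic progression.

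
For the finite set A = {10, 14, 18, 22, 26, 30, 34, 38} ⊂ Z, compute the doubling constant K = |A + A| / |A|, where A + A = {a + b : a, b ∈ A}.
K = |A + A| / |A| = 15/8

Enumerate A + A = {a + b : a, b ∈ A}. With |A| = 8, there are |A|^2 = 64 ordered sum pairs; collecting distinct values, A + A = {20, 24, 28, 32, 36, 40, 44, 48, 52, 56, 60, 64, 68, 72, 76}, so |A + A| = 15. Thus K = 15/8. Here |A + A| = 2|A| − 1 = 15, the minimum possible — so K = 15/8 is minimal, which holds iff A is an arithmetic progression.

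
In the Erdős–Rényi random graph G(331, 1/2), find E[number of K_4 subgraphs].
E[# K_4] = C(331, 4) · (1/2)^C(4, 2) = 491134490 / 2^6 = 245567245/32 = 7673976.40625

For each 4-subset S of vertices (there are C(331, 4) = 491134490 such S), let X_S = 1 if S induces a K_4 (all C(4, 2) = 6 edges present). Then P(X_S = 1) = (1/2)^6 = 1/64. By linearity of expectation, E[# K_4] = C(331, 4) · (1/2)^6 = 491134490 / 64 = 245567245/32 = 7673976.40625.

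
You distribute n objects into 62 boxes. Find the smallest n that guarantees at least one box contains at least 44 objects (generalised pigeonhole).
n = (44 − 1)·62 + 1 = 2667

By the generalised pigeonhole principle, to guarantee some box contains ≥ r objects we need more than (r − 1) · k objects total. Threshold: n = (r − 1) · k + 1. With r = 44 and k = 62: n = 43 · 62 + 1 = 2666 + 1 = 2667. For n = 2666 = 43 · 62, we can put exactly 43 objects in every box, avoiding 44 in any single one — so 2667 is tight.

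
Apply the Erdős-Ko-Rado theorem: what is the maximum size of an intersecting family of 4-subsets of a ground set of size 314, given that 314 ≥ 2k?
max |F| = C(313, 3) = 5061836

Erdős-Ko-Rado (1961): when n ≥ 2k, max |F| = C(n−1, k−1). The bound is attained by the star {A : i ∈ A} for any fixed i ∈ [n]. Here C(314−1, 4−1) = C(313, 3) = 5061836.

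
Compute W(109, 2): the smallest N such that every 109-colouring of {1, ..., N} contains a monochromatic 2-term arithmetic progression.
W(109, 2) = 109 + 1 = 110

A 2-term AP is any pair of integers, so a monochromatic 2-AP exists iff some colour is used at least twice. With 109 colours, the colouring i ↦ i on {1, ..., 109} uses each colour once, avoiding any monochromatic pair, so W(109, 2) > 109. For {1, ..., 110}, pigeonhole forces two integers of the same colour, which form a monochromatic 2-AP. Hence W(109, 2) = 110.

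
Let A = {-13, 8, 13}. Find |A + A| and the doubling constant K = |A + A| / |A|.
K = |A + A| / |A| = 6/3 = 2

Enumerate A + A = {a + b : a, b ∈ A}. With |A| = 3, there are |A|^2 = 9 ordered sum pairs; collecting distinct values, A + A = {-26, -5, 0, 16, 21, 26}, so |A + A| = 6. Thus K = 6/3 = 2. For comparison, the minimum possible |A + A| over all 3-element sets is 2·3 − 1 = 5 (so min K = 5/3), attained only by arithmetic progressions.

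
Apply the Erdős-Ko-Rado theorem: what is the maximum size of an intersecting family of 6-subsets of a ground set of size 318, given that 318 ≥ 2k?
max |F| = C(317, 5) = 25843399323

Erdős-Ko-Rado (1961): when n ≥ 2k, max |F| = C(n−1, k−1). The bound is attained by the star {A : i ∈ A} for any fixed i ∈ [n]. Here C(318−1, 6−1) = C(317, 5) = 25843399323.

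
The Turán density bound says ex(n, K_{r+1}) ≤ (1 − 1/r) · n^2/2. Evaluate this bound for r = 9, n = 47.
Turán density bound = (8/9) · 47^2/2 = 8836/9 ≈ 981.7778

Turán's theorem: ex(n, K_{r+1}) is achieved by the complete r-partite Turán graph T(n, r) with parts as balanced as possible, and is at most (1 − 1/r) · n^2/2. For r = 9, n = 47: the density bound is (8/9) · 2209/2 = 8836/9 ≈ 981.7778. The integer-valued extremum is e(T(47, 9)) = 981, which is strictly less than the density bound 8836/9 since 9 ∤ 47 (the parts of T(47, 9) cannot all be equal).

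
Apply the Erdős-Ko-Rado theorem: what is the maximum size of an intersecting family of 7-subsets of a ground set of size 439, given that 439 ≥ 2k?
max |F| = C(438, 6) = 9474939010621

Erdős-Ko-Rado (1961): when n ≥ 2k, max |F| = C(n−1, k−1). The bound is attained by the star {A : i ∈ A} for any fixed i ∈ [n]. Here C(439−1, 7−1) = C(438, 6) = 9474939010621.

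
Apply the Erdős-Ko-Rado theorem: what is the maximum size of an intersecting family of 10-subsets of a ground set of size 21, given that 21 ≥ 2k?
max |F| = C(20, 9) = 167960

Erdős-Ko-Rado (1961): when n ≥ 2k, max |F| = C(n−1, k−1). The bound is attained by the star {A : i ∈ A} for any fixed i ∈ [n]. Here C(21−1, 10−1) = C(20, 9) = 167960.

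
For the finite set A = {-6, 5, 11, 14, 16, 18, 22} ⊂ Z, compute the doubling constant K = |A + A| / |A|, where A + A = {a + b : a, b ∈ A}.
K = |A + A| / |A| = 23/7

Enumerate A + A = {a + b : a, b ∈ A}. With |A| = 7, there are |A|^2 = 49 ordered sum pairs; collecting distinct values, A + A = {-12, -1, 5, 8, 10, 12, 16, 19, 21, 22, 23, 25, 27, 28, 29, 30, 32, 33, 34, 36, 38, 40, 44}, so |A + A| = 23. Thus K = 23/7. For comparison, the minimum possible |A + A| over all 7-element sets is 2·7 − 1 = 13 (so min K = 13/7), attained only by arithmetic progressions.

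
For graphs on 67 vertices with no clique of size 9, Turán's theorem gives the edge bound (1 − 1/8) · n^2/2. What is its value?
Turán density bound = (7/8) · 67^2/2 = 31423/16 ≈ 1963.9375

Turán's theorem: ex(n, K_{r+1}) is achieved by the complete r-partite Turán graph T(n, r) with parts as balanced as possible, and is at most (1 − 1/r) · n^2/2. For r = 8, n = 67: the density bound is (7/8) · 4489/2 = 31423/16 ≈ 1963.9375. The integer-valued extremum is e(T(67, 8)) = 1963, which is strictly less than the density bound 31423/16 since 8 ∤ 67 (the parts of T(67, 8) cannot all be equal).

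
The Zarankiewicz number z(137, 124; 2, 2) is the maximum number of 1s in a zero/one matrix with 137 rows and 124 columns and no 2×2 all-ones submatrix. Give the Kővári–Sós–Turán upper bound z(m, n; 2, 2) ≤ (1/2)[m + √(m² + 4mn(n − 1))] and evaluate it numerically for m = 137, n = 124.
z(137, 124; 2, 2) ≤ (1/2)[137 + √(137² + 4·137·124·123)] = (1/2)[137 + √8376865] = 1515.6407

Kővári–Sós–Turán: let r_1, ..., r_137 be the row sums and z = Σ r_i the total number of 1s. Each pair of columns can share at most one row with both entries 1 (else a 2×2 all-ones block appears), so Σ_i C(r_i, 2) ≤ C(124, 2) = 7626. By convexity Σ_i C(r_i, 2) ≥ 137·C(z/137, 2) = z(z − 137)/(2·137), giving z² − 137z − 137·124·123 ≤ 0 and hence z ≤ (1/2)[137 + √(18769 + 4·2089524)] = (1/2)[137 + √8376865] ≈ (1/2)(137 + 2894.2814) = 1515.6407.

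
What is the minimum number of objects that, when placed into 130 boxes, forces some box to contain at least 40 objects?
n = (40 − 1)·130 + 1 = 5071

By the generalised pigeonhole principle, to guarantee some box contains ≥ r objects we need more than (r − 1) · k objects total. Threshold: n = (r − 1) · k + 1. With r = 40 and k = 130: n = 39 · 130 + 1 = 5070 + 1 = 5071. For n = 5070 = 39 · 130, we can put exactly 39 objects in every box, avoiding 40 in any single one — so 5071 is tight.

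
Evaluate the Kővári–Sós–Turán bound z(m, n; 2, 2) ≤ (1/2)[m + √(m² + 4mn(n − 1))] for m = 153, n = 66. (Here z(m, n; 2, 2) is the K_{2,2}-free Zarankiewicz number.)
z(153, 66; 2, 2) ≤ (1/2)[153 + √(153² + 4·153·66·65)] = (1/2)[153 + √2648889] = 890.2704

Kővári–Sós–Turán: let r_1, ..., r_153 be the row sums and z = Σ r_i the total number of 1s. Each pair of columns can share at most one row with both entries 1 (else a 2×2 all-ones block appears), so Σ_i C(r_i, 2) ≤ C(66, 2) = 2145. By convexity Σ_i C(r_i, 2) ≥ 153·C(z/153, 2) = z(z − 153)/(2·153), giving z² − 153z − 153·66·65 ≤ 0 and hence z ≤ (1/2)[153 + √(23409 + 4·656370)] = (1/2)[153 + √2648889] ≈ (1/2)(153 + 1627.5408) = 890.2704.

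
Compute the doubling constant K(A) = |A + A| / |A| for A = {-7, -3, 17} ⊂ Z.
K = |A + A| / |A| = 6/3 = 2

Enumerate A + A = {a + b : a, b ∈ A}. With |A| = 3, there are |A|^2 = 9 ordered sum pairs; collecting distinct values, A + A = {-14, -10, -6, 10, 14, 34}, so |A + A| = 6. Thus K = 6/3 = 2. For comparison, the minimum possible |A + A| over all 3-element sets is 2·3 − 1 = 5 (so min K = 5/3), attained only by arithmetic progressions.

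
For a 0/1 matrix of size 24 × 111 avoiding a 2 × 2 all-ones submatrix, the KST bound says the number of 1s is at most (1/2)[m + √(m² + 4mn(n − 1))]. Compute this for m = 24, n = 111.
z(24, 111; 2, 2) ≤ (1/2)[24 + √(24² + 4·24·111·110)] = (1/2)[24 + √1172736] = 553.4647

Kővári–Sós–Turán: let r_1, ..., r_24 be the row sums and z = Σ r_i the total number of 1s. Each pair of columns can share at most one row with both entries 1 (else a 2×2 all-ones block appears), so Σ_i C(r_i, 2) ≤ C(111, 2) = 6105. By convexity Σ_i C(r_i, 2) ≥ 24·C(z/24, 2) = z(z − 24)/(2·24), giving z² − 24z − 24·111·110 ≤ 0 and hence z ≤ (1/2)[24 + √(576 + 4·293040)] = (1/2)[24 + √1172736] ≈ (1/2)(24 + 1082.9294) = 553.4647.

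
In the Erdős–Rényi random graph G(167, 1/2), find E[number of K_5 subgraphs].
E[# K_5] = C(167, 5) · (1/2)^C(5, 2) = 1018963693 / 2^10 ≈ 995081.731445

For each 5-subset S of vertices (there are C(167, 5) = 1018963693 such S), let X_S = 1 if S induces a K_5 (all C(5, 2) = 10 edges present). Then P(X_S = 1) = (1/2)^10 = 1/1024. By linearity of expectation, E[# K_5] = C(167, 5) · (1/2)^10 = 1018963693 / 1024 ≈ 995081.731445.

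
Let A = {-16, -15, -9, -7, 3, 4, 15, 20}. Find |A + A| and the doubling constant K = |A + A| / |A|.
K = |A + A| / |A| = 33/8

Enumerate A + A = {a + b : a, b ∈ A}. With |A| = 8, there are |A|^2 = 64 ordered sum pairs; collecting distinct values, A + A = {-32, -31, -30, -25, -24, -23, -22, -18, -16, -14, -13, -12, -11, -6, -5, -4, -3, -1, 0, 4, 5, 6, 7, 8, 11, 13, 18, 19, 23, 24, 30, 35, 40}, so |A + A| = 33. Thus K = 33/8. For comparison, the minimum possible |A + A| over all 8-element sets is 2·8 − 1 = 15 (so min K = 15/8), attained only by arithmetic progressions.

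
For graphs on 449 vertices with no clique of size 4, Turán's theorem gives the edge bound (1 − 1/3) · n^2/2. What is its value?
Turán density bound = (2/3) · 449^2/2 = 201601/3 ≈ 67200.3333

Turán's theorem: ex(n, K_{r+1}) is achieved by the complete r-partite Turán graph T(n, r) with parts as balanced as possible, and is at most (1 − 1/r) · n^2/2. For r = 3, n = 449: the density bound is (2/3) · 201601/2 = 201601/3 ≈ 67200.3333. The integer-valued extremum is e(T(449, 3)) = 67200, which is strictly less than the density bound 201601/3 since 3 ∤ 449 (the parts of T(449, 3) cannot all be equal).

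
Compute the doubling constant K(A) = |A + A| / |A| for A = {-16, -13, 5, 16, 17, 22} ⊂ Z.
K = |A + A| / |A| = 21/6 = 7/2

Enumerate A + A = {a + b : a, b ∈ A}. With |A| = 6, there are |A|^2 = 36 ordered sum pairs; collecting distinct values, A + A = {-32, -29, -26, -11, -8, 0, 1, 3, 4, 6, 9, 10, 21, 22, 27, 32, 33, 34, 38, 39, 44}, so |A + A| = 21. Thus K = 21/6 = 7/2. For comparison, the minimum possible |A + A| over all 6-element sets is 2·6 − 1 = 11 (so min K = 11/6), attained only by arithmetic progressions.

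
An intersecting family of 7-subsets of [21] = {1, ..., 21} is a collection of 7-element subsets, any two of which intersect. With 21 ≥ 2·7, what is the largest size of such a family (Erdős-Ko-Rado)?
max |F| = C(20, 6) = 38760

The Erdős-Ko-Rado theorem states: for n ≥ 2k, an intersecting family of k-subsets of an n-element set has size at most C(n − 1, k − 1), with equality for 'star' families {A ⊆ [n] : |A| = k, i ∈ A} (fix an element i). For n = 21, k = 7: C(20, 6) = 38760.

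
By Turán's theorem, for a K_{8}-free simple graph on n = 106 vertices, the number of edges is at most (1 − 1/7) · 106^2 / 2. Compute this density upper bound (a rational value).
Turán density bound = (6/7) · 106^2/2 = 33708/7 ≈ 4815.4286

Turán's theorem: ex(n, K_{r+1}) is achieved by the complete r-partite Turán graph T(n, r) with parts as balanced as possible, and is at most (1 − 1/r) · n^2/2. For r = 7, n = 106: the density bound is (6/7) · 11236/2 = 33708/7 ≈ 4815.4286. The integer-valued extremum is e(T(106, 7)) = 4815, which is strictly less than the density bound 33708/7 since 7 ∤ 106 (the parts of T(106, 7) cannot all be equal).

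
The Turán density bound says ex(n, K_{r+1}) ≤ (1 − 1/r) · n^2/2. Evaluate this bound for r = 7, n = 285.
Turán density bound = (6/7) · 285^2/2 = 243675/7 ≈ 34810.7143

Turán's theorem: ex(n, K_{r+1}) is achieved by the complete r-partite Turán graph T(n, r) with parts as balanced as possible, and is at most (1 − 1/r) · n^2/2. For r = 7, n = 285: the density bound is (6/7) · 81225/2 = 243675/7 ≈ 34810.7143. The integer-valued extremum is e(T(285, 7)) = 34810, which is strictly less than the density bound 243675/7 since 7 ∤ 285 (the parts of T(285, 7) cannot all be equal).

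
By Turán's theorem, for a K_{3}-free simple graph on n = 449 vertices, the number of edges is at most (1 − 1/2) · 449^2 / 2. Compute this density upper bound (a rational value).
Turán density bound = (1/2) · 449^2/2 = 201601/4 ≈ 50400.25

Turán's theorem: ex(n, K_{r+1}) is achieved by the complete r-partite Turán graph T(n, r) with parts as balanced as possible, and is at most (1 − 1/r) · n^2/2. For r = 2, n = 449: the density bound is (1/2) · 201601/2 = 201601/4 ≈ 50400.25. The integer-valued extremum is e(T(449, 2)) = 50400, which is strictly less than the density bound 201601/4 since 2 ∤ 449 (the parts of T(449, 2) cannot all be equal).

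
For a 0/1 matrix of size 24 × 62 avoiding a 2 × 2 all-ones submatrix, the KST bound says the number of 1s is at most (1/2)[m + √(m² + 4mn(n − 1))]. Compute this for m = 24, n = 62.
z(24, 62; 2, 2) ≤ (1/2)[24 + √(24² + 4·24·62·61)] = (1/2)[24 + √363648] = 313.5162

Kővári–Sós–Turán: let r_1, ..., r_24 be the row sums and z = Σ r_i the total number of 1s. Each pair of columns can share at most one row with both entries 1 (else a 2×2 all-ones block appears), so Σ_i C(r_i, 2) ≤ C(62, 2) = 1891. By convexity Σ_i C(r_i, 2) ≥ 24·C(z/24, 2) = z(z − 24)/(2·24), giving z² − 24z − 24·62·61 ≤ 0 and hence z ≤ (1/2)[24 + √(576 + 4·90768)] = (1/2)[24 + √363648] ≈ (1/2)(24 + 603.0323) = 313.5162.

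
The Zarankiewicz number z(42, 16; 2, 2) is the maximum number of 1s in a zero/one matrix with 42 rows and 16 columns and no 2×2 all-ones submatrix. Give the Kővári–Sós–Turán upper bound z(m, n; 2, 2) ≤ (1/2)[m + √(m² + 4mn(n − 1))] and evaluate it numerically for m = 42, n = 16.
z(42, 16; 2, 2) ≤ (1/2)[42 + √(42² + 4·42·16·15)] = (1/2)[42 + √42084] = 123.5719

Kővári–Sós–Turán: let r_1, ..., r_42 be the row sums and z = Σ r_i the total number of 1s. Each pair of columns can share at most one row with both entries 1 (else a 2×2 all-ones block appears), so Σ_i C(r_i, 2) ≤ C(16, 2) = 120. By convexity Σ_i C(r_i, 2) ≥ 42·C(z/42, 2) = z(z − 42)/(2·42), giving z² − 42z − 42·16·15 ≤ 0 and hence z ≤ (1/2)[42 + √(1764 + 4·10080)] = (1/2)[42 + √42084] ≈ (1/2)(42 + 205.1439) = 123.5719.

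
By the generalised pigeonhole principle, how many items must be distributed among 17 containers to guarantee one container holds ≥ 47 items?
n = (47 − 1)·17 + 1 = 783

By the generalised pigeonhole principle, to guarantee some box contains ≥ r objects we need more than (r − 1) · k objects total. Threshold: n = (r − 1) · k + 1. With r = 47 and k = 17: n = 46 · 17 + 1 = 782 + 1 = 783. For n = 782 = 46 · 17, we can put exactly 46 objects in every box, avoiding 47 in any single one — so 783 is tight.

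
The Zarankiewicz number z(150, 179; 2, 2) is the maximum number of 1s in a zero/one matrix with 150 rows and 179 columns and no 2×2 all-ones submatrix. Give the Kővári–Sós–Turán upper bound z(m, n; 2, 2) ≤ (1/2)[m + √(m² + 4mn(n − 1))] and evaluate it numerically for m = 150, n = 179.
z(150, 179; 2, 2) ≤ (1/2)[150 + √(150² + 4·150·179·178)] = (1/2)[150 + √19139700] = 2262.4471

Kővári–Sós–Turán: let r_1, ..., r_150 be the row sums and z = Σ r_i the total number of 1s. Each pair of columns can share at most one row with both entries 1 (else a 2×2 all-ones block appears), so Σ_i C(r_i, 2) ≤ C(179, 2) = 15931. By convexity Σ_i C(r_i, 2) ≥ 150·C(z/150, 2) = z(z − 150)/(2·150), giving z² − 150z − 150·179·178 ≤ 0 and hence z ≤ (1/2)[150 + √(22500 + 4·4779300)] = (1/2)[150 + √19139700] ≈ (1/2)(150 + 4374.8943) = 2262.4471.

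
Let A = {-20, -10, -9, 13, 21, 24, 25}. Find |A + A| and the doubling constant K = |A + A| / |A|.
K = |A + A| / |A| = 26/7

Enumerate A + A = {a + b : a, b ∈ A}. With |A| = 7, there are |A|^2 = 49 ordered sum pairs; collecting distinct values, A + A = {-40, -30, -29, -20, -19, -18, -7, 1, 3, 4, 5, 11, 12, 14, 15, 16, 26, 34, 37, 38, 42, 45, 46, 48, 49, 50}, so |A + A| = 26. Thus K = 26/7. For comparison, the minimum possible |A + A| over all 7-element sets is 2·7 − 1 = 13 (so min K = 13/7), attained only by arithmetic progressions.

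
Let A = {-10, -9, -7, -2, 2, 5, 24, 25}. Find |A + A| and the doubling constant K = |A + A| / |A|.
K = |A + A| / |A| = 33/8

Enumerate A + A = {a + b : a, b ∈ A}. With |A| = 8, there are |A|^2 = 64 ordered sum pairs; collecting distinct values, A + A = {-20, -19, -18, -17, -16, -14, -12, -11, -9, -8, -7, -5, -4, -2, 0, 3, 4, 7, 10, 14, 15, 16, 17, 18, 22, 23, 26, 27, 29, 30, 48, 49, 50}, so |A + A| = 33. Thus K = 33/8. For comparison, the minimum possible |A + A| over all 8-element sets is 2·8 − 1 = 15 (so min K = 15/8), attained only by arithmetic progressions.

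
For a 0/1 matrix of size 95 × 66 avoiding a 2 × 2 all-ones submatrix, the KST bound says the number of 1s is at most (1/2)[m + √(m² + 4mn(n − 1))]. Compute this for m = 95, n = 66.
z(95, 66; 2, 2) ≤ (1/2)[95 + √(95² + 4·95·66·65)] = (1/2)[95 + √1639225] = 687.6611

Kővári–Sós–Turán: let r_1, ..., r_95 be the row sums and z = Σ r_i the total number of 1s. Each pair of columns can share at most one row with both entries 1 (else a 2×2 all-ones block appears), so Σ_i C(r_i, 2) ≤ C(66, 2) = 2145. By convexity Σ_i C(r_i, 2) ≥ 95·C(z/95, 2) = z(z − 95)/(2·95), giving z² − 95z − 95·66·65 ≤ 0 and hence z ≤ (1/2)[95 + √(9025 + 4·407550)] = (1/2)[95 + √1639225] ≈ (1/2)(95 + 1280.3222) = 687.6611.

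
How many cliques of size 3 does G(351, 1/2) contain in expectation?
E[# K_3] = C(351, 3) · (1/2)^C(3, 2) = 7145775 / 2^3 = 893221.875

For each 3-subset S of vertices (there are C(351, 3) = 7145775 such S), let X_S = 1 if S induces a K_3 (all C(3, 2) = 3 edges present). Then P(X_S = 1) = (1/2)^3 = 1/8. By linearity of expectation, E[# K_3] = C(351, 3) · (1/2)^3 = 7145775 / 8 = 893221.875.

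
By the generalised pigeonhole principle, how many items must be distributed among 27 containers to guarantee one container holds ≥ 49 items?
n = (49 − 1)·27 + 1 = 1297

By the generalised pigeonhole principle, to guarantee some box contains ≥ r objects we need more than (r − 1) · k objects total. Threshold: n = (r − 1) · k + 1. With r = 49 and k = 27: n = 48 · 27 + 1 = 1296 + 1 = 1297. For n = 1296 = 48 · 27, we can put exactly 48 objects in every box, avoiding 49 in any single one — so 1297 is tight.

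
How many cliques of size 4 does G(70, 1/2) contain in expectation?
E[# K_4] = C(70, 4) · (1/2)^C(4, 2) = 916895 / 2^6 = 14326.484375

For each 4-subset S of vertices (there are C(70, 4) = 916895 such S), let X_S = 1 if S induces a K_4 (all C(4, 2) = 6 edges present). Then P(X_S = 1) = (1/2)^6 = 1/64. By linearity of expectation, E[# K_4] = C(70, 4) · (1/2)^6 = 916895 / 64 = 14326.484375.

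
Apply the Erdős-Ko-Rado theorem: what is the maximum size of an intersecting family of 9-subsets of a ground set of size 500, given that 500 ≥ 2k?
max |F| = C(499, 8) = 90113861475235026

Erdős-Ko-Rado (1961): when n ≥ 2k, max |F| = C(n−1, k−1). The bound is attained by the star {A : i ∈ A} for any fixed i ∈ [n]. Here C(500−1, 9−1) = C(499, 8) = 90113861475235026.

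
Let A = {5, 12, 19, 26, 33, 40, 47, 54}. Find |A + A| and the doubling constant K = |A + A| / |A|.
K = |A + A| / |A| = 15/8

Enumerate A + A = {a + b : a, b ∈ A}. With |A| = 8, there are |A|^2 = 64 ordered sum pairs; collecting distinct values, A + A = {10, 17, 24, 31, 38, 45, 52, 59, 66, 73, 80, 87, 94, 101, 108}, so |A + A| = 15. Thus K = 15/8. Here |A + A| = 2|A| − 1 = 15, the minimum possible — so K = 15/8 is minimal, which holds iff A is an arithmetic progression.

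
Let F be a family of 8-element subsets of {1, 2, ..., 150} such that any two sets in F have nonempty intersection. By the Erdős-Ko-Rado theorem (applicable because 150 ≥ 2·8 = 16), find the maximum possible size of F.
max |F| = C(149, 7) = 280384608504

The Erdős-Ko-Rado theorem states: for n ≥ 2k, an intersecting family of k-subsets of an n-element set has size at most C(n − 1, k − 1), with equality for 'star' families {A ⊆ [n] : |A| = k, i ∈ A} (fix an element i). For n = 150, k = 8: C(149, 7) = 280384608504.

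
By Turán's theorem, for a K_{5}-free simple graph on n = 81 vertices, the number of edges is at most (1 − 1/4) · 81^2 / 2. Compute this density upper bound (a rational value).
Turán density bound = (3/4) · 81^2/2 = 19683/8 ≈ 2460.375

Turán's theorem: ex(n, K_{r+1}) is achieved by the complete r-partite Turán graph T(n, r) with parts as balanced as possible, and is at most (1 − 1/r) · n^2/2. For r = 4, n = 81: the density bound is (3/4) · 6561/2 = 19683/8 ≈ 2460.375. The integer-valued extremum is e(T(81, 4)) = 2460, which is strictly less than the density bound 19683/8 since 4 ∤ 81 (the parts of T(81, 4) cannot all be equal).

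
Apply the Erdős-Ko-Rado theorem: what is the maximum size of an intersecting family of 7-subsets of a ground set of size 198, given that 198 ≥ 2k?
max |F| = C(197, 6) = 75176946208

Erdős-Ko-Rado (1961): when n ≥ 2k, max |F| = C(n−1, k−1). The bound is attained by the star {A : i ∈ A} for any fixed i ∈ [n]. Here C(198−1, 7−1) = C(197, 6) = 75176946208.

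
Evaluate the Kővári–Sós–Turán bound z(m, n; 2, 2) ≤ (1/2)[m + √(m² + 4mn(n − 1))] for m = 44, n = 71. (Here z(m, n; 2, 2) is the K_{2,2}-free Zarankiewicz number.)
z(44, 71; 2, 2) ≤ (1/2)[44 + √(44² + 4·44·71·70)] = (1/2)[44 + √876656] = 490.1495

Kővári–Sós–Turán: let r_1, ..., r_44 be the row sums and z = Σ r_i the total number of 1s. Each pair of columns can share at most one row with both entries 1 (else a 2×2 all-ones block appears), so Σ_i C(r_i, 2) ≤ C(71, 2) = 2485. By convexity Σ_i C(r_i, 2) ≥ 44·C(z/44, 2) = z(z − 44)/(2·44), giving z² − 44z − 44·71·70 ≤ 0 and hence z ≤ (1/2)[44 + √(1936 + 4·218680)] = (1/2)[44 + √876656] ≈ (1/2)(44 + 936.2991) = 490.1495.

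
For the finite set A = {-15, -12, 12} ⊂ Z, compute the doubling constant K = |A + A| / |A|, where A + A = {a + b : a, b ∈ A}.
K = |A + A| / |A| = 6/3 = 2

Enumerate A + A = {a + b : a, b ∈ A}. With |A| = 3, there are |A|^2 = 9 ordered sum pairs; collecting distinct values, A + A = {-30, -27, -24, -3, 0, 24}, so |A + A| = 6. Thus K = 6/3 = 2. For comparison, the minimum possible |A + A| over all 3-element sets is 2·3 − 1 = 5 (so min K = 5/3), attained only by arithmetic progressions.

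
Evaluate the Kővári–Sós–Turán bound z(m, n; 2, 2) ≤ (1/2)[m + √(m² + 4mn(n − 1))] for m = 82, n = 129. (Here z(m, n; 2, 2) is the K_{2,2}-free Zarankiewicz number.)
z(82, 129; 2, 2) ≤ (1/2)[82 + √(82² + 4·82·129·128)] = (1/2)[82 + √5422660] = 1205.3303

Kővári–Sós–Turán: let r_1, ..., r_82 be the row sums and z = Σ r_i the total number of 1s. Each pair of columns can share at most one row with both entries 1 (else a 2×2 all-ones block appears), so Σ_i C(r_i, 2) ≤ C(129, 2) = 8256. By convexity Σ_i C(r_i, 2) ≥ 82·C(z/82, 2) = z(z − 82)/(2·82), giving z² − 82z − 82·129·128 ≤ 0 and hence z ≤ (1/2)[82 + √(6724 + 4·1353984)] = (1/2)[82 + √5422660] ≈ (1/2)(82 + 2328.6606) = 1205.3303.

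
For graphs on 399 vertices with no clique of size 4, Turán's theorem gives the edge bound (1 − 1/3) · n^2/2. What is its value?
Turán density bound = (2/3) · 399^2/2 = 53067

Turán's theorem: ex(n, K_{r+1}) is achieved by the complete r-partite Turán graph T(n, r) with parts as balanced as possible, and is at most (1 − 1/r) · n^2/2. For r = 3, n = 399: the density bound is (2/3) · 159201/2 = 53067. Since 3 ∣ 399, the Turán graph T(399, 3) has parts of equal size 133, and its edge count e(T(399, 3)) = 53067 attains the density bound exactly.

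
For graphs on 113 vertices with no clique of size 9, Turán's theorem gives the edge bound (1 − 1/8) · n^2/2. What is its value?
Turán density bound = (7/8) · 113^2/2 = 89383/16 ≈ 5586.4375

Turán's theorem: ex(n, K_{r+1}) is achieved by the complete r-partite Turán graph T(n, r) with parts as balanced as possible, and is at most (1 − 1/r) · n^2/2. For r = 8, n = 113: the density bound is (7/8) · 12769/2 = 89383/16 ≈ 5586.4375. The integer-valued extremum is e(T(113, 8)) = 5586, which is strictly less than the density bound 89383/16 since 8 ∤ 113 (the parts of T(113, 8) cannot all be equal).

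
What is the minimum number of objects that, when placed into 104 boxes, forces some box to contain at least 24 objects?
n = (24 − 1)·104 + 1 = 2393

By the generalised pigeonhole principle, to guarantee some box contains ≥ r objects we need more than (r − 1) · k objects total. Threshold: n = (r − 1) · k + 1. With r = 24 and k = 104: n = 23 · 104 + 1 = 2392 + 1 = 2393. For n = 2392 = 23 · 104, we can put exactly 23 objects in every box, avoiding 24 in any single one — so 2393 is tight.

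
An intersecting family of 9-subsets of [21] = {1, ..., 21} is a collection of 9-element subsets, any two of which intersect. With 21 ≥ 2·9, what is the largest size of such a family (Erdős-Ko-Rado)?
max |F| = C(20, 8) = 125970

Erdős-Ko-Rado (1961): when n ≥ 2k, max |F| = C(n−1, k−1). The bound is attained by the star {A : i ∈ A} for any fixed i ∈ [n]. Here C(21−1, 9−1) = C(20, 8) = 125970.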